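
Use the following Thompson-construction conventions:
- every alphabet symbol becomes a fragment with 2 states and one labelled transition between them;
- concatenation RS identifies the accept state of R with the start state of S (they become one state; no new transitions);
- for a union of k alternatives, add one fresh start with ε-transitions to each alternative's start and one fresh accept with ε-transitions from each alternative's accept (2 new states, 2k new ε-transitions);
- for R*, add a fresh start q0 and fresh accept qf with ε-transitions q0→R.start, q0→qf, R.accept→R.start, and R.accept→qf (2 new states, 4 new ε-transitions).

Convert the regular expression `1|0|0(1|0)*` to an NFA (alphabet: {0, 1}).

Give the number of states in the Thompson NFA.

Bottom-up over the parse tree:
Each of the 5 symbol leaves contributes a 2-state fragment.
  1|0 = 6 states
  (1|0)* = 8 states
  0(1|0)* = 9 states
  1|0|0(1|0)* = 15 states

15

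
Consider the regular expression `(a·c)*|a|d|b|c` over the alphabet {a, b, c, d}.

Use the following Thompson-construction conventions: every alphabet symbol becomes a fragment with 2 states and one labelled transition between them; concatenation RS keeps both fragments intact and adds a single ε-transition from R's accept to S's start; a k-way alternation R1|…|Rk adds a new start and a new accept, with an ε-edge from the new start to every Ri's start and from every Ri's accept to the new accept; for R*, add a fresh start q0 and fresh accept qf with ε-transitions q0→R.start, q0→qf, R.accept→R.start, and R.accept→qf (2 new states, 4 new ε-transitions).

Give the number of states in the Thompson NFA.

16

Recursing over subexpressions:
Each of the 6 symbol leaves contributes a 2-state fragment.
  a·c : 4 states
  (a·c)* : 6 states
  (a·c)*|a|d|b|c : 16 states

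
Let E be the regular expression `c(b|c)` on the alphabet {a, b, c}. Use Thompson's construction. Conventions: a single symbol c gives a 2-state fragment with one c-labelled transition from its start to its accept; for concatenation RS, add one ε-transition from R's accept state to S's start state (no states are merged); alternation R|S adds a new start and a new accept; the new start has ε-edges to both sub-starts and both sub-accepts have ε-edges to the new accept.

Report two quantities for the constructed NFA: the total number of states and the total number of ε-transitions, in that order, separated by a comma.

Building bottom-up:
Each of the 3 symbol leaves contributes 2 states and 0 ε-transitions.
  b|c : 6 states, 4 ε-transitions
  c(b|c) : 8 states, 5 ε-transitions

8, 5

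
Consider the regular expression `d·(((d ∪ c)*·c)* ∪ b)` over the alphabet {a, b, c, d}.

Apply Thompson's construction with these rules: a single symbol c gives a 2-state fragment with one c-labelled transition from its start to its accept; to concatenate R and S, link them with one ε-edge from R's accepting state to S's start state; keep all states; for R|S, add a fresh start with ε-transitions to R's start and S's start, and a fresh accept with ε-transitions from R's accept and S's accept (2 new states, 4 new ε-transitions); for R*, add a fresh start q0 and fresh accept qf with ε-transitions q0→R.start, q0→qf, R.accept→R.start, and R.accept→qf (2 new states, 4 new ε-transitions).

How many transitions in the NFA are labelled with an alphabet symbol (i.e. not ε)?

5

Recursing over subexpressions:
Each of the 5 symbol leaves contributes exactly 1 symbol transition.
  d ∪ c = 2 symbol transitions
  (d ∪ c)* = 2 symbol transitions
  (d ∪ c)*·c = 3 symbol transitions
  ((d ∪ c)*·c)* = 3 symbol transitions
  ((d ∪ c)*·c)* ∪ b = 4 symbol transitions
  d·(((d ∪ c)*·c)* ∪ b) = 5 symbol transitions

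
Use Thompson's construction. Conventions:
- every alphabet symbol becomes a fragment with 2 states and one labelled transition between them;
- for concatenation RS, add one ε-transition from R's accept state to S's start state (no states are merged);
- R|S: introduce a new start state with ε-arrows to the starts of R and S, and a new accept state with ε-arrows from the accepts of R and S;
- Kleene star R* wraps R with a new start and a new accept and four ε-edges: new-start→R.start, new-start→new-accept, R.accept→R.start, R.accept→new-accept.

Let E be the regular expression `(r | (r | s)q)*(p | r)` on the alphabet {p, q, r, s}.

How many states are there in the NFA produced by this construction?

Bottom-up over the parse tree:
Each of the 6 symbol leaves contributes a 2-state fragment.
  r | s — 6 states
  (r | s)q — 8 states
  r | (r | s)q — 12 states
  (r | (r | s)q)* — 14 states
  p | r — 6 states
  (r | (r | s)q)*(p | r) — 20 states

20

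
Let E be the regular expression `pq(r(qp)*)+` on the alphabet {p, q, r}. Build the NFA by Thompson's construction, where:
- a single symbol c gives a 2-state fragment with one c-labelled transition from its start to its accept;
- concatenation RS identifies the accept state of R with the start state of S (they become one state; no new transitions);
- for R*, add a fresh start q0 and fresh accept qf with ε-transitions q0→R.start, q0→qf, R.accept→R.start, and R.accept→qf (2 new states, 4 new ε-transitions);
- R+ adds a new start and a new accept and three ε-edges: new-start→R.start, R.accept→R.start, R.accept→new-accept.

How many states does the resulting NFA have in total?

Recursing over subexpressions:
Each of the 5 symbol leaves contributes a 2-state fragment.
  qp → 3 states
  (qp)* → 5 states
  r(qp)* → 6 states
  (r(qp)*)+ → 8 states
  pq(r(qp)*)+ → 10 states

10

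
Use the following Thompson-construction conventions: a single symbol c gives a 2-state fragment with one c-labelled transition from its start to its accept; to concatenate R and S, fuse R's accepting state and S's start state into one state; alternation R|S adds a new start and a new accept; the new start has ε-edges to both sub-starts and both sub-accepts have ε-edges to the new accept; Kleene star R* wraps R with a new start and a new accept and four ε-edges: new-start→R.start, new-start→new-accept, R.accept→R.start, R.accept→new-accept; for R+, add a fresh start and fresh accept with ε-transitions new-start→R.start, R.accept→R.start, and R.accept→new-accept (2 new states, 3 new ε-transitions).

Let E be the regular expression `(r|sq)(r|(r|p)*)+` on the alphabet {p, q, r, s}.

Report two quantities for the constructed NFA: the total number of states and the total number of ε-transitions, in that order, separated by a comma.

20, 19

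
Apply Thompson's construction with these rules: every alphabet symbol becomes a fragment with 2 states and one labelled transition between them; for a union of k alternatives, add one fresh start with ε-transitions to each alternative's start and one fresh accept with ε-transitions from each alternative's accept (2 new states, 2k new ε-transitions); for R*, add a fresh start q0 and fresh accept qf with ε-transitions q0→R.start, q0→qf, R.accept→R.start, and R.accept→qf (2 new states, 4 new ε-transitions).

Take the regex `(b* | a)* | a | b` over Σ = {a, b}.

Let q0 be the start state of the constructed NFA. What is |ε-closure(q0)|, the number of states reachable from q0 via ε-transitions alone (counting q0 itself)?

Work bottom-up. For each fragment F, track |ε-closure(F.start)| and whether F's accept lies in that closure (i.e. whether F accepts ε). A single-symbol fragment has closure size 1 and does not accept ε.
  b* : the star's fresh start ε-reaches both the body's start and the fresh accept: C = 2 + 1 = 3
  b* | a : C = 1 (new start) + (3 + 1) + 1 (new accept, since some branch ε-reaches its own accept) = 6
  (b* | a)* : new start has ε-edges to the inner start and to the new accept, so C = 2 + 6 = 8
  (b* | a)* | a | b : new start ε-reaches every alternative's start; at least one alternative accepts ε, so the union's new accept is reached too: C = 1 + 8 + 1 + 1 + 1 = 12

12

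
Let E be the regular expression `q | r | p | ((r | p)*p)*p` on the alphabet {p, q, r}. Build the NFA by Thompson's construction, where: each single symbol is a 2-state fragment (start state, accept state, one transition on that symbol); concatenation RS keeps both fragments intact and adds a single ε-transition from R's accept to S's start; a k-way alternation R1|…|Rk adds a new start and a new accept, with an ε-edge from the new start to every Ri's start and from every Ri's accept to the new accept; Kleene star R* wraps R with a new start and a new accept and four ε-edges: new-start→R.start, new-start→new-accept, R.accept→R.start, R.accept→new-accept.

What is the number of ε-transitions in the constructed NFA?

22

Bottom-up over the parse tree:
Each of the 7 symbol leaves contributes 0 ε-transitions.
  r | p : 4 ε-transitions
  (r | p)* : 8 ε-transitions
  (r | p)*p : 9 ε-transitions
  ((r | p)*p)* : 13 ε-transitions
  ((r | p)*p)*p : 14 ε-transitions
  q | r | p | ((r | p)*p)*p : 22 ε-transitions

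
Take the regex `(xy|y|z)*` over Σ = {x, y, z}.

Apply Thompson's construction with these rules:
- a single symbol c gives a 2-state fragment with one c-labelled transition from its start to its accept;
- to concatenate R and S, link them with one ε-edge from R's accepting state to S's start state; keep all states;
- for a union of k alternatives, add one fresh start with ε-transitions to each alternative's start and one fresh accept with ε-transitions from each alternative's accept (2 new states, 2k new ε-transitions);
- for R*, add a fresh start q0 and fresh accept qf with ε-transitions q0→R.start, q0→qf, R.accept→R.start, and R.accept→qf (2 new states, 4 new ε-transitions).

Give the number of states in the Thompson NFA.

Building bottom-up:
Each of the 4 symbol leaves contributes a 2-state fragment.
  xy — 4 states
  xy|y|z — 10 states
  (xy|y|z)* — 12 states

12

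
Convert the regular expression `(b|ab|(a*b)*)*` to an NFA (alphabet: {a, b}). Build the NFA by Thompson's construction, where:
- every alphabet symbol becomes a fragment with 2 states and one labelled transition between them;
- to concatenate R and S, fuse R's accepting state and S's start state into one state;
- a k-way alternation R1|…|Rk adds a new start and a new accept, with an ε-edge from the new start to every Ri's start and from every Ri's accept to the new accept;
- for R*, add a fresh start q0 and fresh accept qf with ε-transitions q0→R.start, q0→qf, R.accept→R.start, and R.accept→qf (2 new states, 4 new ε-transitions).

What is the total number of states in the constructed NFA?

By structural recursion:
Each of the 5 symbol leaves contributes a 2-state fragment.
  ab = 3 states
  a* = 4 states
  a*b = 5 states
  (a*b)* = 7 states
  b|ab|(a*b)* = 14 states
  (b|ab|(a*b)*)* = 16 states

16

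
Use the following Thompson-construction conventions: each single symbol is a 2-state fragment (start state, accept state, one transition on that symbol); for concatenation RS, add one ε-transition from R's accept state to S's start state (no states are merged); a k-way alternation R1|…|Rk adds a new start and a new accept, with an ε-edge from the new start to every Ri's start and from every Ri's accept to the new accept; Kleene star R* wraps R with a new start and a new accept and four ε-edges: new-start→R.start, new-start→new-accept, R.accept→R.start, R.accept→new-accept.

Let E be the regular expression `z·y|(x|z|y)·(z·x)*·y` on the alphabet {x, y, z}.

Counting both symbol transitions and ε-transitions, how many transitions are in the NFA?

By structural recursion:
Each of the 8 symbol leaves contributes 1 transition (1 symbol, 0 ε).
  z·y = 3 transitions (2 symbol, 1 ε)
  x|z|y = 9 transitions (3 symbol, 6 ε)
  z·x = 3 transitions (2 symbol, 1 ε)
  (z·x)* = 7 transitions (2 symbol, 5 ε)
  (x|z|y)·(z·x)*·y = 19 transitions (6 symbol, 13 ε)
  z·y|(x|z|y)·(z·x)*·y = 26 transitions (8 symbol, 18 ε)

26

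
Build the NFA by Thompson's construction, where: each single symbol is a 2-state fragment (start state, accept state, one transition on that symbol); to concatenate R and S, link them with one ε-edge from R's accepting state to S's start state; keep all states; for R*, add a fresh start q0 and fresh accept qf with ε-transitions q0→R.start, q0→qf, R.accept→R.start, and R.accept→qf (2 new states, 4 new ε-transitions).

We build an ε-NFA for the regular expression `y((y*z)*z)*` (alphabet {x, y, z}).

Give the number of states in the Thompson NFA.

Per subexpression:
Each of the 4 symbol leaves contributes a 2-state fragment.
  y* — 4 states
  y*z — 6 states
  (y*z)* — 8 states
  (y*z)*z — 10 states
  ((y*z)*z)* — 12 states
  y((y*z)*z)* — 14 states

14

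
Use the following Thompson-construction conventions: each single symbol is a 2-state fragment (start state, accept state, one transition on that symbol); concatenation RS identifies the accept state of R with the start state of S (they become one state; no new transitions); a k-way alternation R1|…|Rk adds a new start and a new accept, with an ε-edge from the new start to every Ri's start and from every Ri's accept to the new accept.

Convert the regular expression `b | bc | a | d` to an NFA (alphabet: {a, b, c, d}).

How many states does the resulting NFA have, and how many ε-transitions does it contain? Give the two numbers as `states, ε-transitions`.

11, 8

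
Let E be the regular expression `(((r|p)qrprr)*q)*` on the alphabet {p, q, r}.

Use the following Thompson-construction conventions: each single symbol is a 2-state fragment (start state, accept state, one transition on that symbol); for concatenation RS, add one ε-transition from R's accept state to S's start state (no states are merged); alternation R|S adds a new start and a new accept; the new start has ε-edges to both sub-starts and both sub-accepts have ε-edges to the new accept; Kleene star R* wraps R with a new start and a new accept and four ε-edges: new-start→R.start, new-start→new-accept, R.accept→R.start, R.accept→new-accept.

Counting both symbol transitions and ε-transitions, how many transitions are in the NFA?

26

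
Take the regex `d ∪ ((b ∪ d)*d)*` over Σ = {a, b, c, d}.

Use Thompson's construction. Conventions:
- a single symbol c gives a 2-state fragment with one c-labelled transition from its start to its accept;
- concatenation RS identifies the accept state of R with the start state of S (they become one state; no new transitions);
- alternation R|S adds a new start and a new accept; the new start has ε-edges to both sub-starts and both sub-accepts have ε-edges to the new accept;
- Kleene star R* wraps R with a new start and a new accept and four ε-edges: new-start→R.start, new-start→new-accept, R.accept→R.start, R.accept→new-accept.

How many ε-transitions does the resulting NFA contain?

16

Per subexpression:
Each of the 4 symbol leaves contributes 0 ε-transitions.
  b ∪ d : 4 ε-transitions
  (b ∪ d)* : 8 ε-transitions
  (b ∪ d)*d : 8 ε-transitions
  ((b ∪ d)*d)* : 12 ε-transitions
  d ∪ ((b ∪ d)*d)* : 16 ε-transitions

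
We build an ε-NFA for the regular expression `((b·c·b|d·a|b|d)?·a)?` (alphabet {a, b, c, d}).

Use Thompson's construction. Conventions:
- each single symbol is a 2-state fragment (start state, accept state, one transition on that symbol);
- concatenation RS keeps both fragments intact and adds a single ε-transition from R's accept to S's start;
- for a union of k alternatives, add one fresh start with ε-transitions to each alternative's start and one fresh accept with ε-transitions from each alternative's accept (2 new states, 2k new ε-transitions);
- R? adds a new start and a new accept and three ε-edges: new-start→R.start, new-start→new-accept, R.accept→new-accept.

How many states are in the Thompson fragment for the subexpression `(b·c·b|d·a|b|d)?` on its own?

18

Fragment for `(b·c·b|d·a|b|d)?`:
Each of the 7 symbol leaves contributes a 2-state fragment.
  b·c·b → 6 states
  d·a → 4 states
  b·c·b|d·a|b|d → 16 states
  (b·c·b|d·a|b|d)? → 18 states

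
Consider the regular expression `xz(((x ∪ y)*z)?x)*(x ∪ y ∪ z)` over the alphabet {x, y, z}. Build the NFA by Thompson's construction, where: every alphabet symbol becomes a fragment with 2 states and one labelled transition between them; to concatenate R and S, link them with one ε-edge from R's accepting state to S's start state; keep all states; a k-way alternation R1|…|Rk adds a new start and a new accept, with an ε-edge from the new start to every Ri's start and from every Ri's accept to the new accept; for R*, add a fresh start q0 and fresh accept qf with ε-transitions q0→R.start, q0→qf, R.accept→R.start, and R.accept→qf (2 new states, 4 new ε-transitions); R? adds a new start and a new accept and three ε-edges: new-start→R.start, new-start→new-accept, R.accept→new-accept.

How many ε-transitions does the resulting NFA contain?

By structural recursion:
Each of the 9 symbol leaves contributes 0 ε-transitions.
  x ∪ y : 4 ε-transitions
  (x ∪ y)* : 8 ε-transitions
  (x ∪ y)*z : 9 ε-transitions
  ((x ∪ y)*z)? : 12 ε-transitions
  ((x ∪ y)*z)?x : 13 ε-transitions
  (((x ∪ y)*z)?x)* : 17 ε-transitions
  x ∪ y ∪ z : 6 ε-transitions
  xz(((x ∪ y)*z)?x)*(x ∪ y ∪ z) : 26 ε-transitions

26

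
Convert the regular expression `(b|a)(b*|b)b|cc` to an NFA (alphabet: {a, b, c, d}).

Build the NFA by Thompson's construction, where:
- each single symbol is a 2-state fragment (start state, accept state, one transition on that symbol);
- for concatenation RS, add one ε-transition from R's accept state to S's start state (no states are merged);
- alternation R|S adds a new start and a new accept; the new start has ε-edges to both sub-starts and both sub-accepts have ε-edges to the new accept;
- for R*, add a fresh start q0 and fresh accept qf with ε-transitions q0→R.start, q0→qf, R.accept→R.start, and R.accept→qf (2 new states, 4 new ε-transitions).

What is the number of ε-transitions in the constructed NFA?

Recursing over subexpressions:
Each of the 7 symbol leaves contributes 0 ε-transitions.
  b|a — 4 ε-transitions
  b* — 4 ε-transitions
  b*|b — 8 ε-transitions
  (b|a)(b*|b)b — 14 ε-transitions
  cc — 1 ε-transition
  (b|a)(b*|b)b|cc — 19 ε-transitions

19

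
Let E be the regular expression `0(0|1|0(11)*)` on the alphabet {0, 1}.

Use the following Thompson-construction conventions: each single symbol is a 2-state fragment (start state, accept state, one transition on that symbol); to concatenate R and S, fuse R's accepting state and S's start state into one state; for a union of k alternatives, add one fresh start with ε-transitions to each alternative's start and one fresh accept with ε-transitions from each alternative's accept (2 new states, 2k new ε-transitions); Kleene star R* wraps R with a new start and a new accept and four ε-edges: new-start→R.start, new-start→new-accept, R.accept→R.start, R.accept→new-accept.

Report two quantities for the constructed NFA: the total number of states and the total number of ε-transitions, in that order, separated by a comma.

13, 10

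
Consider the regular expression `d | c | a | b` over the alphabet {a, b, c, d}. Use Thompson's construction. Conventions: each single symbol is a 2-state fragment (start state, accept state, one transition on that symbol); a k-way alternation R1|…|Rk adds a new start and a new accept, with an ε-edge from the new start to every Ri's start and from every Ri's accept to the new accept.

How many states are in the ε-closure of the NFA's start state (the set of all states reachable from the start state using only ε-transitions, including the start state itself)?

5

Compute the ε-closure size of each fragment's start state recursively; a symbol fragment's start has no outgoing ε-edge, so its closure is just itself (size 1).
  d | c | a | b → C = 1 + 1 + 1 + 1 + 1 = 5 (the new accept is not ε-reachable since no branch accepts ε)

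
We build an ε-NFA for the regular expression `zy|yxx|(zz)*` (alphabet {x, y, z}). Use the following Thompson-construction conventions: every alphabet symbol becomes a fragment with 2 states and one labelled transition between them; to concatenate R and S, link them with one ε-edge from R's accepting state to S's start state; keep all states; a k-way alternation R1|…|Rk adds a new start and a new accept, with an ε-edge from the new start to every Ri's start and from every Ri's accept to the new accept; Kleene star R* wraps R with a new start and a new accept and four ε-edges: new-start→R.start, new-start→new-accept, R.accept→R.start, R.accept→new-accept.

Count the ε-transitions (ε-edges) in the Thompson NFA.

14

By structural recursion:
Each of the 7 symbol leaves contributes 0 ε-transitions.
  zy = 1 ε-transition
  yxx = 2 ε-transitions
  zz = 1 ε-transition
  (zz)* = 5 ε-transitions
  zy|yxx|(zz)* = 14 ε-transitions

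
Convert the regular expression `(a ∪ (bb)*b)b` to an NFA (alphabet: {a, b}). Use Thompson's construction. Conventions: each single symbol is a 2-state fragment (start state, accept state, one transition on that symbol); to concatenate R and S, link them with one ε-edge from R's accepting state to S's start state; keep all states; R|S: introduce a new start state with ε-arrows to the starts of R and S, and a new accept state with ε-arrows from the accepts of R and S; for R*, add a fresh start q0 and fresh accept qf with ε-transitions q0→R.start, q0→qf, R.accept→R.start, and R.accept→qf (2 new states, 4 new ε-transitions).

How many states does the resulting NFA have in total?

Per subexpression:
Each of the 5 symbol leaves contributes a 2-state fragment.
  bb = 4 states
  (bb)* = 6 states
  (bb)*b = 8 states
  a ∪ (bb)*b = 12 states
  (a ∪ (bb)*b)b = 14 states

14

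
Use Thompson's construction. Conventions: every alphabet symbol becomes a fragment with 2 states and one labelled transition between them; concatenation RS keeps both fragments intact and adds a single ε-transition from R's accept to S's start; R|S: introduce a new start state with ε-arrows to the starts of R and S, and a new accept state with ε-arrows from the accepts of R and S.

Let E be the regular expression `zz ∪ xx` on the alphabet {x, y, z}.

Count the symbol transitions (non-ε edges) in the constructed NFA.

4

Per subexpression:
Each of the 4 symbol leaves contributes exactly 1 symbol transition.
  zz = 2 symbol transitions
  xx = 2 symbol transitions
  zz ∪ xx = 4 symbol transitions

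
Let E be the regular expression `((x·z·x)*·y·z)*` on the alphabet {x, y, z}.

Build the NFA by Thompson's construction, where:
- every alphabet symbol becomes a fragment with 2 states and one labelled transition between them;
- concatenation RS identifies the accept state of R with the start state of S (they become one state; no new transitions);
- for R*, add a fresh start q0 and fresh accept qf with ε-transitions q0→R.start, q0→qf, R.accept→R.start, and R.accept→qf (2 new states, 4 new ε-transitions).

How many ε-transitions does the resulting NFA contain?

8

Bottom-up over the parse tree:
Each of the 5 symbol leaves contributes 0 ε-transitions.
  x·z·x : 0 ε-transitions
  (x·z·x)* : 4 ε-transitions
  (x·z·x)*·y·z : 4 ε-transitions
  ((x·z·x)*·y·z)* : 8 ε-transitions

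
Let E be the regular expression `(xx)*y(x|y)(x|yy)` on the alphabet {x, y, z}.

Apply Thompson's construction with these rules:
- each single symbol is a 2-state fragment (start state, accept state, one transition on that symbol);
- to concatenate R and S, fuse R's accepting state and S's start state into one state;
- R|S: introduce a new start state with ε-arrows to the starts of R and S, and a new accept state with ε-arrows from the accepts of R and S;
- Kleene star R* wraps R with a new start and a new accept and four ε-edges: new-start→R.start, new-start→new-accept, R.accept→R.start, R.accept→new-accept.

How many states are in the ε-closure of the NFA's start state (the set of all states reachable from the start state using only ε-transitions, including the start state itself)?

3

Compute the ε-closure size of each fragment's start state recursively; a symbol fragment's start has no outgoing ε-edge, so its closure is just itself (size 1).
  xx → same as the first factor's closure: C = 1
  (xx)* → the star's fresh start ε-reaches both the body's start and the fresh accept: C = 2 + 1 = 3
  x|y → C = 1 + 1 + 1 = 3 (the new accept is not ε-reachable since no branch accepts ε)
  yy → same as the first factor's closure: C = 1
  x|yy → C = 1 + 1 + 1 = 3 (the new accept is not ε-reachable since no branch accepts ε)
  (xx)*y(x|y)(x|yy) → C = 3 + (1−1) = 3 (closure spills across the concat boundary because the left factor accepts ε)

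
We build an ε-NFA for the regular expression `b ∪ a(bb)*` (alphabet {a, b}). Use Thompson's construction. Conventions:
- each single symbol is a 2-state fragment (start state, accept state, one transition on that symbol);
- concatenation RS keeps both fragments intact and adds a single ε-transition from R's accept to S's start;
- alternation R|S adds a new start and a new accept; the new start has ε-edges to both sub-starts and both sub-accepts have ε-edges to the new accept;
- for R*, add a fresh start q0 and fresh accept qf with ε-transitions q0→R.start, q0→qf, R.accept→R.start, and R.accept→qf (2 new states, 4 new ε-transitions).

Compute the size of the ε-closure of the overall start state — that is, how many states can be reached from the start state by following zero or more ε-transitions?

Compute the ε-closure size of each fragment's start state recursively; a symbol fragment's start has no outgoing ε-edge, so its closure is just itself (size 1).
  bb : same as the first factor's closure: |ε-closure| = 1
  (bb)* : the star's fresh start ε-reaches both the body's start and the fresh accept: |ε-closure| = 2 + 1 = 3
  a(bb)* : same as the first factor's closure: |ε-closure| = 1
  b ∪ a(bb)* : new start ε-reaches every alternative's start; none of them accept ε, so the new accept is not reached: |ε-closure| = 1 + 1 + 1 = 3

3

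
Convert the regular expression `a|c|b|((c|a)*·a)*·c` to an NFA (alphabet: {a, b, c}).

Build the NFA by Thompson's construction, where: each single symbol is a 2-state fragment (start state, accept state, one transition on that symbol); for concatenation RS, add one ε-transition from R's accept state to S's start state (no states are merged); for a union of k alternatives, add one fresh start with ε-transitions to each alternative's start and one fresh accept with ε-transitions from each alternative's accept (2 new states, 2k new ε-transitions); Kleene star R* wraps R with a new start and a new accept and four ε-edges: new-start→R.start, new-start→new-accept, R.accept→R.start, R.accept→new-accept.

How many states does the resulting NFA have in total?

Building bottom-up:
Each of the 7 symbol leaves contributes a 2-state fragment.
  c|a → 6 states
  (c|a)* → 8 states
  (c|a)*·a → 10 states
  ((c|a)*·a)* → 12 states
  ((c|a)*·a)*·c → 14 states
  a|c|b|((c|a)*·a)*·c → 22 states

22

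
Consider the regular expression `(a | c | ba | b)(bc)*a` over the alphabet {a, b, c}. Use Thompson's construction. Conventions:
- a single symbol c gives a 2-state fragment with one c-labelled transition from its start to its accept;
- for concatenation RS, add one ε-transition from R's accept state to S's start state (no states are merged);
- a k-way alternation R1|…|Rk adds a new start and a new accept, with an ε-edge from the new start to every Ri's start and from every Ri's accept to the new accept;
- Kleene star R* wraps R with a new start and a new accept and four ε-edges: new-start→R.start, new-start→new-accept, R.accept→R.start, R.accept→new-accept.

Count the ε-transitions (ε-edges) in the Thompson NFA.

16

By structural recursion:
Each of the 8 symbol leaves contributes 0 ε-transitions.
  ba = 1 ε-transition
  a | c | ba | b = 9 ε-transitions
  bc = 1 ε-transition
  (bc)* = 5 ε-transitions
  (a | c | ba | b)(bc)*a = 16 ε-transitions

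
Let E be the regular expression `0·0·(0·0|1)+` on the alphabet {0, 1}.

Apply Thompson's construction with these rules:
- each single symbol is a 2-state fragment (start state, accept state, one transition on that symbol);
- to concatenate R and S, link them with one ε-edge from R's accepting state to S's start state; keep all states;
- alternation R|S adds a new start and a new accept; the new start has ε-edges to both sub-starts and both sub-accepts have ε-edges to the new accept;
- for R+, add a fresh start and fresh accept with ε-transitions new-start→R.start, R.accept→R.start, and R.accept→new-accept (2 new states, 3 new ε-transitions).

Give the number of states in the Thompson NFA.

14

Per subexpression:
Each of the 5 symbol leaves contributes a 2-state fragment.
  0·0 → 4 states
  0·0|1 → 8 states
  (0·0|1)+ → 10 states
  0·0·(0·0|1)+ → 14 states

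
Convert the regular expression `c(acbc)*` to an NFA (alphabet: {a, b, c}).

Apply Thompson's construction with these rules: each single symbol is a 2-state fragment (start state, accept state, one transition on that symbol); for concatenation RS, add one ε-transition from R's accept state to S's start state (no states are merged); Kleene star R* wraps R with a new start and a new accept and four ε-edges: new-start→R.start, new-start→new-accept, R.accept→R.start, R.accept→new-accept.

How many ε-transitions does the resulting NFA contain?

8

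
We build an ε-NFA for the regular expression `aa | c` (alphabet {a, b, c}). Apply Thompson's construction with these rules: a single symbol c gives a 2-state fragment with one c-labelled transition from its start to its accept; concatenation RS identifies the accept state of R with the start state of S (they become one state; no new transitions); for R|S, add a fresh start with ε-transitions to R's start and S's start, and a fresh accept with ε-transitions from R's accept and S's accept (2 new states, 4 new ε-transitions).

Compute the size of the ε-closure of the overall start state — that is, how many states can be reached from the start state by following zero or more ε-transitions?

3

Let C(F) = |ε-closure(F.start)| within fragment F, and note whether F accepts ε. Symbol fragments have C = 1 and do not accept ε. Then:
  aa → same as the first factor's closure: C = 1
  aa | c → C = 1 + 1 + 1 = 3 (the new accept is not ε-reachable since no branch accepts ε)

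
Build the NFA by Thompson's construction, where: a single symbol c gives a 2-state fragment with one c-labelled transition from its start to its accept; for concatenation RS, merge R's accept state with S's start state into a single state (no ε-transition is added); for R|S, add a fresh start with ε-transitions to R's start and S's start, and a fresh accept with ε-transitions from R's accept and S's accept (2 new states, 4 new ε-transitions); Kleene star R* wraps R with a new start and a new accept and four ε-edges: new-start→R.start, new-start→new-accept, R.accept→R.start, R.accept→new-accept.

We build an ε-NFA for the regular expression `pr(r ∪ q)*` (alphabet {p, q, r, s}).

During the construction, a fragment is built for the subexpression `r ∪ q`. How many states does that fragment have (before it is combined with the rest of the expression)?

6

Fragment for `r ∪ q`:
Each of the 2 symbol leaves contributes a 2-state fragment.
  r ∪ q = 6 states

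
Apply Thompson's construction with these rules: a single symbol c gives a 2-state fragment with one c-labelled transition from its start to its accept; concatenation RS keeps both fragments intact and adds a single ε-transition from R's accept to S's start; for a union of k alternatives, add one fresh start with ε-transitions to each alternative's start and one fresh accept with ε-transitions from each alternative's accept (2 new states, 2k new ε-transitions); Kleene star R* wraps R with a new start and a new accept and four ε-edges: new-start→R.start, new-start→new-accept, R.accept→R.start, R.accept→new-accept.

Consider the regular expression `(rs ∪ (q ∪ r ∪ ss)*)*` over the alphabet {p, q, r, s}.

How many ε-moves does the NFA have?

Building bottom-up:
Each of the 6 symbol leaves contributes 0 ε-transitions.
  rs — 1 ε-transition
  ss — 1 ε-transition
  q ∪ r ∪ ss — 7 ε-transitions
  (q ∪ r ∪ ss)* — 11 ε-transitions
  rs ∪ (q ∪ r ∪ ss)* — 16 ε-transitions
  (rs ∪ (q ∪ r ∪ ss)*)* — 20 ε-transitions

20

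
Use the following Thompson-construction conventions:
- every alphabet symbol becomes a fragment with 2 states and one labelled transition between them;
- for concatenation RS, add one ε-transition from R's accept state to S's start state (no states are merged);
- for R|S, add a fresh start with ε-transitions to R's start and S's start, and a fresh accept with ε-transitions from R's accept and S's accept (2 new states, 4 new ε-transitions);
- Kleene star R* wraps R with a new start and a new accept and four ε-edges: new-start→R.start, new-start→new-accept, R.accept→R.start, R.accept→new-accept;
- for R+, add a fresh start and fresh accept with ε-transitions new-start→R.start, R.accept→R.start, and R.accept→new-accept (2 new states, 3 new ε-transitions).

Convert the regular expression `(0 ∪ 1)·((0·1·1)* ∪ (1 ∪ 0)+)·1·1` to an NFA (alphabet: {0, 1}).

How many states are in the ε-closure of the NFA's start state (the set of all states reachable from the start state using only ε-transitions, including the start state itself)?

3

Let C(F) = |ε-closure(F.start)| within fragment F, and note whether F accepts ε. Symbol fragments have C = 1 and do not accept ε. Then:
  0 ∪ 1 → C = 1 + 1 + 1 = 3 (the new accept is not ε-reachable since no branch accepts ε)
  0·1·1 → same as the first factor's closure: C = 1
  (0·1·1)* → the star's fresh start ε-reaches both the body's start and the fresh accept: C = 2 + 1 = 3
  1 ∪ 0 → C = 1 + 1 + 1 = 3 (the new accept is not ε-reachable since no branch accepts ε)
  (1 ∪ 0)+ → new start ε-reaches only the body's start; the new accept needs a symbol first: C = 1 + 3 = 4
  (0·1·1)* ∪ (1 ∪ 0)+ → new start ε-reaches every alternative's start; at least one alternative accepts ε, so the union's new accept is reached too: C = 1 + 3 + 4 + 1 = 9
  (0 ∪ 1)·((0·1·1)* ∪ (1 ∪ 0)+)·1·1 → C equals the left operand's closure size = 3 (its accept is not ε-reachable, so the closure stops there)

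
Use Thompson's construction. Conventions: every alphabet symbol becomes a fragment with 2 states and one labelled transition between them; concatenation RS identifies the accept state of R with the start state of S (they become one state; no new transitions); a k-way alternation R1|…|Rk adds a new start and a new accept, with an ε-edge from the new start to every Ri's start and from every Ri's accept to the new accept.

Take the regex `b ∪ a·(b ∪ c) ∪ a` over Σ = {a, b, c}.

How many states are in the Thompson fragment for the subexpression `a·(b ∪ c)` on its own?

7

Fragment for `a·(b ∪ c)`:
Each of the 3 symbol leaves contributes a 2-state fragment.
  b ∪ c — 6 states
  a·(b ∪ c) — 7 states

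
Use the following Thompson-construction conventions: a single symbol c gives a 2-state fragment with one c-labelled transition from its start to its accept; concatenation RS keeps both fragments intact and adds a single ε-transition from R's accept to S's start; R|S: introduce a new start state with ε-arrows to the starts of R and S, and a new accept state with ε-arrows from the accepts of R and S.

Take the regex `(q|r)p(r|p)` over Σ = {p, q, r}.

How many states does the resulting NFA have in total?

Per subexpression:
Each of the 5 symbol leaves contributes a 2-state fragment.
  q|r → 6 states
  r|p → 6 states
  (q|r)p(r|p) → 14 states

14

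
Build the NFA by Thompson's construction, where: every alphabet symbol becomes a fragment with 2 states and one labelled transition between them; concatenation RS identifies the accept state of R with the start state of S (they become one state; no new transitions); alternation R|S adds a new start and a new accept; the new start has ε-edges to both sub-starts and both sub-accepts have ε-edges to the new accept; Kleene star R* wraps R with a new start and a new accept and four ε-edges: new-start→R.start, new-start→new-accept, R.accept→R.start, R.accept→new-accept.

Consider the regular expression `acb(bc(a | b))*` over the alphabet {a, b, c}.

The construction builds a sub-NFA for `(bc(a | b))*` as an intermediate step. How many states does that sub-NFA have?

10

Fragment for `(bc(a | b))*`:
Each of the 4 symbol leaves contributes a 2-state fragment.
  a | b : 6 states
  bc(a | b) : 8 states
  (bc(a | b))* : 10 states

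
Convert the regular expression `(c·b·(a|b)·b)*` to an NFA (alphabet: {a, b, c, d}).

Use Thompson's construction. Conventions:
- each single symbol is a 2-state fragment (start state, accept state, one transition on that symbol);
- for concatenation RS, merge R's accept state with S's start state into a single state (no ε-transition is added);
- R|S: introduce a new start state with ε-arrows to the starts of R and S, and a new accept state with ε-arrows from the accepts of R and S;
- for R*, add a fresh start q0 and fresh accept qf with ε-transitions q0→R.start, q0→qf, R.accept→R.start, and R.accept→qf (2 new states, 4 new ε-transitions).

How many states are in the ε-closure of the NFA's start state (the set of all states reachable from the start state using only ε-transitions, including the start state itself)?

3

Work bottom-up. For each fragment F, track |ε-closure(F.start)| and whether F's accept lies in that closure (i.e. whether F accepts ε). A single-symbol fragment has closure size 1 and does not accept ε.
  a|b — new start ε-reaches every alternative's start; none of them accept ε, so the new accept is not reached: |ε-closure| = 1 + 1 + 1 = 3
  c·b·(a|b)·b — same as the first factor's closure: |ε-closure| = 1
  (c·b·(a|b)·b)* — |ε-closure| = 1 (new start) + 1 (body) + 1 (new accept) = 3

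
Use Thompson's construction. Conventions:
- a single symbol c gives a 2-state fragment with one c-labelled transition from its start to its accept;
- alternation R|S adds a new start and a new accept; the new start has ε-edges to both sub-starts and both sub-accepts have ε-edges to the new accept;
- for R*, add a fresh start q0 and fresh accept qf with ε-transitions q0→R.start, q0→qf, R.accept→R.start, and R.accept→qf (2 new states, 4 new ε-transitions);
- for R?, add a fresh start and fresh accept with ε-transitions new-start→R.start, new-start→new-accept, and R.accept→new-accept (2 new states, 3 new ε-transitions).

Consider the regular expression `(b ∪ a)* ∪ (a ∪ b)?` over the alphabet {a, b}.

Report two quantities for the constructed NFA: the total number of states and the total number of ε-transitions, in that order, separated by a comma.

18, 19

Bottom-up over the parse tree:
Each of the 4 symbol leaves contributes 2 states and 0 ε-transitions.
  b ∪ a — 6 states, 4 ε-transitions
  (b ∪ a)* — 8 states, 8 ε-transitions
  a ∪ b — 6 states, 4 ε-transitions
  (a ∪ b)? — 8 states, 7 ε-transitions
  (b ∪ a)* ∪ (a ∪ b)? — 18 states, 19 ε-transitions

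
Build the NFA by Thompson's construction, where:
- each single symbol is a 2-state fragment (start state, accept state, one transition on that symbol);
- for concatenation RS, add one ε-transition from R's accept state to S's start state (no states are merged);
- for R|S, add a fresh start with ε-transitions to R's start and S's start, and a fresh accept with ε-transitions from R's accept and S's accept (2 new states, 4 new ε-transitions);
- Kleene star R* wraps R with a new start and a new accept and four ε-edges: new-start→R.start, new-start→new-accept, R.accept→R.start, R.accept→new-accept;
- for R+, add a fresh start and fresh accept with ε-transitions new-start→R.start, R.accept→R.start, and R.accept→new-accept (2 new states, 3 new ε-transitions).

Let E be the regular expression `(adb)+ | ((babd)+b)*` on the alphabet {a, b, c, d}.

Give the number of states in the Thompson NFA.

24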